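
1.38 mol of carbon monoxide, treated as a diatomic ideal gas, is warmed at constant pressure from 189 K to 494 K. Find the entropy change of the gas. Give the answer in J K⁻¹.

ΔS = 38.6 J/K

At constant pressure, ΔS = nC_p ln(T₂/T₁) with C_p = 7R/2 = 29.1 J mol⁻¹ K⁻¹.
ΔS = 1.38 × 29.1 × ln(494/189) = 38.6 J/K.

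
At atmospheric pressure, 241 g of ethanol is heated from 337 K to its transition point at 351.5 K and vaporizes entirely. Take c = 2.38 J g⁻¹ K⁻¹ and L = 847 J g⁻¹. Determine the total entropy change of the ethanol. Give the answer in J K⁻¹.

Warming step: ΔS₁ = m c ln(T_tr/T_i) = 241 × 2.38 × ln(351.5/337) = 24.16 J/K.
Phase change: ΔS₂ = +mL/T_tr = 241 × 847 / 351.5 = 580.7 J/K.
ΔS_total = (24.16) + (580.7) = 605 J/K.

ΔS = 605 J/K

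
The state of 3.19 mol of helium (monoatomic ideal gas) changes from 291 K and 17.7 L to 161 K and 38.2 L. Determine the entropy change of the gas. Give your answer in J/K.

ΔS = -3.15 J/K

Entropy is a state function: ΔS = nC_V ln(T₂/T₁) + nR ln(V₂/V₁), with C_V = 3R/2 = 12.47 J mol⁻¹ K⁻¹ for a monoatomic ideal gas.
ΔS = 3.19 × [12.47 × ln(161/291) + 8.314 × ln(38.2/17.7)] = -3.15 J/K.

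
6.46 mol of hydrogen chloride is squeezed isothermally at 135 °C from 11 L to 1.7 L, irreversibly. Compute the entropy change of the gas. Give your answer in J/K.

Entropy is a state function, so ΔS_gas depends only on the end states.
For an isothermal ideal gas ΔS_gas = nR ln(V₂/V₁) = 6.46 × 8.314 × ln(1.7/11) = -100 J/K.

ΔS_gas = -100 J/K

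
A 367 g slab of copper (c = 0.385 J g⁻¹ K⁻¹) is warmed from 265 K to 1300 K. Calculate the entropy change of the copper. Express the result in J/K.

ΔS = 225 J/K

ΔS = ∫dQ_rev/T = m c ln(T₂/T₁) = 367 × 0.385 × ln(1300/265) = 225 J/K.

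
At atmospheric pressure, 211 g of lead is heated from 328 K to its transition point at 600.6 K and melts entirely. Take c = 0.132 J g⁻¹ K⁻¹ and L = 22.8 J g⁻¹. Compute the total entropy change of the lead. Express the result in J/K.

Warming step: ΔS₁ = m c ln(T_tr/T_i) = 211 × 0.132 × ln(600.6/328) = 16.85 J/K.
Phase change: ΔS₂ = +mL/T_tr = 211 × 22.8 / 600.6 = 8.01 J/K.
ΔS_total = (16.85) + (8.01) = 24.9 J/K.

ΔS = 24.9 J/K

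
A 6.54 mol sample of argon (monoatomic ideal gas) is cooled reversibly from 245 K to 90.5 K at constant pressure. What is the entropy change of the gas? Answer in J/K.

At constant pressure, ΔS = nC_p ln(T₂/T₁) with C_p = 5R/2 = 20.79 J mol⁻¹ K⁻¹.
ΔS = 6.54 × 20.79 × ln(90.5/245) = -135 J/K.

ΔS = -135 J/K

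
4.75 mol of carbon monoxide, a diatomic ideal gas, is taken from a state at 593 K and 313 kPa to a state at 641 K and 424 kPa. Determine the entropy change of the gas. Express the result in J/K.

ΔS = nC_p ln(T₂/T₁) − nR ln(P₂/P₁), with C_p = 7R/2 = 29.1 J mol⁻¹ K⁻¹ for a diatomic ideal gas.
ΔS = 4.75 × [29.1 × ln(641/593) − 8.314 × ln(424/313)] = -1.23 J/K.

ΔS = -1.23 J/K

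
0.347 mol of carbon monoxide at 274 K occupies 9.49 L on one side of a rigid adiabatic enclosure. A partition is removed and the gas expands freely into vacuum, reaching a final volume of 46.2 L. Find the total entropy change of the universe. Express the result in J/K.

ΔS_universe = 4.57 J/K

No heat is exchanged and no work is done, so the ideal-gas temperature stays constant.
Entropy is a state function; using a reversible isothermal path, ΔS_gas = nR ln(V₂/V₁) = 0.347 × 8.314 × ln(46.2/9.49) = 4.57 J/K.
The insulated surroundings exchange no heat, so ΔS_surr = 0 and ΔS_universe = ΔS_gas.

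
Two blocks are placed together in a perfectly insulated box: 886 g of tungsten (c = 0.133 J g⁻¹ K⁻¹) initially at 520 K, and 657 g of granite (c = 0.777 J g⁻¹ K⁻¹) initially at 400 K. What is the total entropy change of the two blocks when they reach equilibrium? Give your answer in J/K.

Energy balance: T_f = (m₁c₁T₁ + m₂c₂T₂)/(m₁c₁ + m₂c₂) = 422.51 K.
ΔS₁ = m₁c₁ ln(T_f/T₁) = 117.838 × ln(422.51/520) = -24.466 J/K.
ΔS₂ = m₂c₂ ln(T_f/T₂) = 510.489 × ln(422.51/400) = 27.943 J/K.
ΔS_total = -24.466 + 27.943 = 3.48 J/K.

ΔS_total = 3.48 J/K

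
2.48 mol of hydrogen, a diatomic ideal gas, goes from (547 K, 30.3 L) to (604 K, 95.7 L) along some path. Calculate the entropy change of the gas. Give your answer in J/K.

Entropy is a state function: ΔS = nC_V ln(T₂/T₁) + nR ln(V₂/V₁), with C_V = 5R/2 = 20.79 J mol⁻¹ K⁻¹ for a diatomic ideal gas.
ΔS = 2.48 × [20.79 × ln(604/547) + 8.314 × ln(95.7/30.3)] = 28.8 J/K.

ΔS = 28.8 J/K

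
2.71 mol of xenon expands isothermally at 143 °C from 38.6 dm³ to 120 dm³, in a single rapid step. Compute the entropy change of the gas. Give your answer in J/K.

ΔS_gas = 25.6 J/K

Entropy is a state function, so ΔS_gas depends only on the end states.
For an isothermal ideal gas ΔS_gas = nR ln(V₂/V₁) = 2.71 × 8.314 × ln(120/38.6) = 25.6 J/K.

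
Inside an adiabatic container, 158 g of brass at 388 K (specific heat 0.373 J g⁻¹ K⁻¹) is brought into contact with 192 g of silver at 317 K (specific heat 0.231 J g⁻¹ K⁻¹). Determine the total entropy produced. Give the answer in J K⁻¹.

Energy balance: T_f = (m₁c₁T₁ + m₂c₂T₂)/(m₁c₁ + m₂c₂) = 357.51 K.
ΔS₁ = m₁c₁ ln(T_f/T₁) = 58.934 × ln(357.51/388) = -4.823 J/K.
ΔS₂ = m₂c₂ ln(T_f/T₂) = 44.352 × ln(357.51/317) = 5.334 J/K.
ΔS_total = -4.823 + 5.334 = 0.511 J/K.

ΔS_total = 0.511 J/K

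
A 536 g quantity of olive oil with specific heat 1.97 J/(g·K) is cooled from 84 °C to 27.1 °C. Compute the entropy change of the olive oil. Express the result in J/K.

In kelvin: T₁ = 357.15 K, T₂ = 300.25 K. ΔS = ∫dQ_rev/T = m c ln(T₂/T₁) = 536 × 1.97 × ln(300.25/357.15) = -183 J/K.

ΔS = -183 J/K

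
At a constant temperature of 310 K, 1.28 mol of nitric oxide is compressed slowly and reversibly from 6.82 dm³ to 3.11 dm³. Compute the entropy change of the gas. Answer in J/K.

For an isothermal ideal gas ΔS_gas = nR ln(V₂/V₁) = 1.28 × 8.314 × ln(3.11/6.82) = -8.36 J/K.

ΔS_gas = -8.36 J/K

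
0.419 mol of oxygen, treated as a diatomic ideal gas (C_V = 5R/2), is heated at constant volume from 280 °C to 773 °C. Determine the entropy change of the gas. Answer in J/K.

ΔS = 5.55 J/K

In kelvin: T₁ = 553.15 K, T₂ = 1046.15 K. At constant volume, ΔS = nC_V ln(T₂/T₁) with C_V = 5R/2 = 20.79 J mol⁻¹ K⁻¹.
ΔS = 0.419 × 20.79 × ln(1046.15/553.15) = 5.55 J/K.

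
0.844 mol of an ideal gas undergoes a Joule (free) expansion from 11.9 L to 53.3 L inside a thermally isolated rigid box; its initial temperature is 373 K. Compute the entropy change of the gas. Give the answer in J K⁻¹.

ΔS_gas = 10.5 J/K

For an ideal gas in free expansion Q = 0 and W = 0, so T is unchanged.
Entropy is a state function; using a reversible isothermal path, ΔS_gas = nR ln(V₂/V₁) = 0.844 × 8.314 × ln(53.3/11.9) = 10.5 J/K.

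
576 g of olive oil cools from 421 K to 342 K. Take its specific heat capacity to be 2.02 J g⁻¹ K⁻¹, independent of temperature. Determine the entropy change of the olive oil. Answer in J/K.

ΔS = ∫dQ_rev/T = m c ln(T₂/T₁) = 576 × 2.02 × ln(342/421) = -242 J/K.

ΔS = -242 J/K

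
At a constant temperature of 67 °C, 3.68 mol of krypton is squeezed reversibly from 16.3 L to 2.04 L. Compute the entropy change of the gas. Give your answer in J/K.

For an isothermal ideal gas ΔS_gas = nR ln(V₂/V₁) = 3.68 × 8.314 × ln(2.04/16.3) = -63.6 J/K.

ΔS_gas = -63.6 J/K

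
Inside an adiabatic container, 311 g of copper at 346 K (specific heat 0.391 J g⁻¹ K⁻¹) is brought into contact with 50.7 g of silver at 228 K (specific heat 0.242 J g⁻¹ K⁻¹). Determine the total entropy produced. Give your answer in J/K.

Energy balance: T_f = (m₁c₁T₁ + m₂c₂T₂)/(m₁c₁ + m₂c₂) = 335.19 K.
ΔS₁ = m₁c₁ ln(T_f/T₁) = 121.601 × ln(335.19/346) = -3.862 J/K.
ΔS₂ = m₂c₂ ln(T_f/T₂) = 12.2694 × ln(335.19/228) = 4.728 J/K.
ΔS_total = -3.862 + 4.728 = 0.866 J/K.

ΔS_total = 0.866 J/K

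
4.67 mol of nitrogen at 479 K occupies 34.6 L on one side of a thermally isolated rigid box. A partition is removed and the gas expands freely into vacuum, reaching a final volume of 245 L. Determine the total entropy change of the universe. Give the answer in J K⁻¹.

ΔS_universe = 76 J/K

For an ideal gas in free expansion Q = 0 and W = 0, so T is unchanged.
Entropy is a state function; using a reversible isothermal path, ΔS_gas = nR ln(V₂/V₁) = 4.67 × 8.314 × ln(245/34.6) = 76 J/K.
The insulated surroundings exchange no heat, so ΔS_surr = 0 and ΔS_universe = ΔS_gas.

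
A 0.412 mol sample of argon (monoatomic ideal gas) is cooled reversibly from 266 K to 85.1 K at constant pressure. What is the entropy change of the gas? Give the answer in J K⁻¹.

ΔS = -9.76 J/K

At constant pressure, ΔS = nC_p ln(T₂/T₁) with C_p = 5R/2 = 20.79 J mol⁻¹ K⁻¹.
ΔS = 0.412 × 20.79 × ln(85.1/266) = -9.76 J/K.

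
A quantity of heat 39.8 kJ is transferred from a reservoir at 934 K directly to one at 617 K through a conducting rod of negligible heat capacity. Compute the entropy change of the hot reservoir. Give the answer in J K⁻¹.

The hot reservoir loses heat Q, so ΔS_hot = −Q/T_H = −39800/934 = -42.6 J/K.

ΔS_hot = -42.6 J/K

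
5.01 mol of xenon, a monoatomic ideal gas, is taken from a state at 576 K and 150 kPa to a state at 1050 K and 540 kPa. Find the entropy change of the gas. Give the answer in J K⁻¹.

ΔS = 9.17 J/K

ΔS = nC_p ln(T₂/T₁) − nR ln(P₂/P₁), with C_p = 5R/2 = 20.79 J mol⁻¹ K⁻¹ for a monoatomic ideal gas.
ΔS = 5.01 × [20.79 × ln(1050/576) − 8.314 × ln(540/150)] = 9.17 J/K.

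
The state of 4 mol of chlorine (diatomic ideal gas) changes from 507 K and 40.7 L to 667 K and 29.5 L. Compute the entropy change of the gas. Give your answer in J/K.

Entropy is a state function: ΔS = nC_V ln(T₂/T₁) + nR ln(V₂/V₁), with C_V = 5R/2 = 20.79 J mol⁻¹ K⁻¹ for a diatomic ideal gas.
ΔS = 4 × [20.79 × ln(667/507) + 8.314 × ln(29.5/40.7)] = 12.1 J/K.

ΔS = 12.1 J/K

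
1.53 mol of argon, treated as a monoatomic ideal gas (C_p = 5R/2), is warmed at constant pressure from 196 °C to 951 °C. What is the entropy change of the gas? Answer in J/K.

ΔS = 30.5 J/K

In kelvin: T₁ = 469.15 K, T₂ = 1224.15 K. At constant pressure, ΔS = nC_p ln(T₂/T₁) with C_p = 5R/2 = 20.79 J mol⁻¹ K⁻¹.
ΔS = 1.53 × 20.79 × ln(1224.15/469.15) = 30.5 J/K.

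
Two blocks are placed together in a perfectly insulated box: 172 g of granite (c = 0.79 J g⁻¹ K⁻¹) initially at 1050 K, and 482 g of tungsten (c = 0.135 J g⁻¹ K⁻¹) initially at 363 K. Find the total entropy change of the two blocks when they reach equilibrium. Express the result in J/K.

ΔS_total = 21.3 J/K

Energy balance: T_f = (m₁c₁T₁ + m₂c₂T₂)/(m₁c₁ + m₂c₂) = 827.54 K.
ΔS₁ = m₁c₁ ln(T_f/T₁) = 135.88 × ln(827.54/1050) = -32.35 J/K.
ΔS₂ = m₂c₂ ln(T_f/T₂) = 65.07 × ln(827.54/363) = 53.62 J/K.
ΔS_total = -32.35 + 53.62 = 21.3 J/K.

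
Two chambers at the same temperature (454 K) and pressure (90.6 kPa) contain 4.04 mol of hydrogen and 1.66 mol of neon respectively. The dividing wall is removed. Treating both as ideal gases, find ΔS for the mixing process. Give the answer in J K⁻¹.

ΔS_mix = 28.6 J/K

Mole fractions: x_A = 4.04/5.7 = 0.709, x_B = 0.291.
ΔS_mix = −R(n_A ln x_A + n_B ln x_B) = −8.314 × (4.04 ln 0.709 + 1.66 ln 0.291) = 28.6 J/K.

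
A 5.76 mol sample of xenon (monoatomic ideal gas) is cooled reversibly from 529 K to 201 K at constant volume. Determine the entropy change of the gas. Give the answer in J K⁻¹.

ΔS = -69.5 J/K

At constant volume, ΔS = nC_V ln(T₂/T₁) with C_V = 3R/2 = 12.47 J mol⁻¹ K⁻¹.
ΔS = 5.76 × 12.47 × ln(201/529) = -69.5 J/K.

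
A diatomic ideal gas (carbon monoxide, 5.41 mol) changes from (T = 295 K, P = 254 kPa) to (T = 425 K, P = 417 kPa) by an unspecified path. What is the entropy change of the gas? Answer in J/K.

ΔS = nC_p ln(T₂/T₁) − nR ln(P₂/P₁), with C_p = 7R/2 = 29.1 J mol⁻¹ K⁻¹ for a diatomic ideal gas.
ΔS = 5.41 × [29.1 × ln(425/295) − 8.314 × ln(417/254)] = 35.2 J/K.

ΔS = 35.2 J/K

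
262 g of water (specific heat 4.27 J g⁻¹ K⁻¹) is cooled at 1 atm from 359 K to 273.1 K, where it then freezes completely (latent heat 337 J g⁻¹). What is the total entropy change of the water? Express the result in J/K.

ΔS = -629 J/K

Cooling step: ΔS₁ = m c ln(T_tr/T_i) = 262 × 4.27 × ln(273.1/359) = -306 J/K.
Phase change: ΔS₂ = −mL/T_tr = −262 × 337 / 273.1 = -323.3 J/K.
ΔS_total = (-306) + (-323.3) = -629 J/K.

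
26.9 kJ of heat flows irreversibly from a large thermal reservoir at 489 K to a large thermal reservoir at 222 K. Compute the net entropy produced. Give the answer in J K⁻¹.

ΔS_total = 66.2 J/K

ΔS_hot = −Q/T_H = −26900/489 = -55.01 J/K and ΔS_cold = +Q/T_C = 26900/222 = 121.2 J/K.
ΔS_total = -55.01 + 121.2 = 66.2 J/K, positive as the second law requires.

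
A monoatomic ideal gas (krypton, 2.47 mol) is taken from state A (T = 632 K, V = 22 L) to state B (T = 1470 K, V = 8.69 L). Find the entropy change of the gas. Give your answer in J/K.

ΔS = 6.93 J/K

Entropy is a state function: ΔS = nC_V ln(T₂/T₁) + nR ln(V₂/V₁), with C_V = 3R/2 = 12.47 J mol⁻¹ K⁻¹ for a monoatomic ideal gas.
ΔS = 2.47 × [12.47 × ln(1470/632) + 8.314 × ln(8.69/22)] = 6.93 J/K.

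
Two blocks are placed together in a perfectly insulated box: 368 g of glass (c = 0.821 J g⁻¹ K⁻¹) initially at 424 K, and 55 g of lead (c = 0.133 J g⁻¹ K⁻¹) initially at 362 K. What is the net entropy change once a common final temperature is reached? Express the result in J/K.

ΔS_total = 0.0849 J/K

Energy balance: T_f = (m₁c₁T₁ + m₂c₂T₂)/(m₁c₁ + m₂c₂) = 422.53 K.
ΔS₁ = m₁c₁ ln(T_f/T₁) = 302.128 × ln(422.53/424) = -1.0462 J/K.
ΔS₂ = m₂c₂ ln(T_f/T₂) = 7.315 × ln(422.53/362) = 1.1311 J/K.
ΔS_total = -1.0462 + 1.1311 = 0.0849 J/K.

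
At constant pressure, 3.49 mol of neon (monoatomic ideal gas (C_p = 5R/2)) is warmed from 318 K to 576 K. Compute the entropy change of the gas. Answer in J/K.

ΔS = 43.1 J/K

At constant pressure, ΔS = nC_p ln(T₂/T₁) with C_p = 5R/2 = 20.79 J mol⁻¹ K⁻¹.
ΔS = 3.49 × 20.79 × ln(576/318) = 43.1 J/K.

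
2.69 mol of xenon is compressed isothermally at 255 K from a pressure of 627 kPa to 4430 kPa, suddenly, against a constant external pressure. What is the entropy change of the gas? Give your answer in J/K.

ΔS_gas = -43.7 J/K

Entropy is a state function, so ΔS_gas depends only on the end states.
For an isothermal ideal gas ΔS_gas = nR ln(P₁/P₂) = 2.69 × 8.314 × ln(627/4430) = -43.7 J/K.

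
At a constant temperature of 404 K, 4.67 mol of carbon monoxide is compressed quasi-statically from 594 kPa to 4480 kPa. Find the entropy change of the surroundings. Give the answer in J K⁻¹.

ΔS_surr = 78.4 J/K

For an isothermal ideal gas ΔS_gas = nR ln(P₁/P₂) = 4.67 × 8.314 × ln(594/4480) = -78.4 J/K.
The process is reversible, so ΔS_surr = −ΔS_gas = 78.4 J/K and ΔS_universe = 0.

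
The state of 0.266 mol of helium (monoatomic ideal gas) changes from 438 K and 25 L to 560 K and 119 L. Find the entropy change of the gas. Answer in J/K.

ΔS = 4.27 J/K

Entropy is a state function: ΔS = nC_V ln(T₂/T₁) + nR ln(V₂/V₁), with C_V = 3R/2 = 12.47 J mol⁻¹ K⁻¹ for a monoatomic ideal gas.
ΔS = 0.266 × [12.47 × ln(560/438) + 8.314 × ln(119/25)] = 4.27 J/K.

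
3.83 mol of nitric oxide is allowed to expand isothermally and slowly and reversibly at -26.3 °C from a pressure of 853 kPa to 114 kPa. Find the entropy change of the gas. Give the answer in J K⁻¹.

For an isothermal ideal gas ΔS_gas = nR ln(P₁/P₂) = 3.83 × 8.314 × ln(853/114) = 64.1 J/K.

ΔS_gas = 64.1 J/K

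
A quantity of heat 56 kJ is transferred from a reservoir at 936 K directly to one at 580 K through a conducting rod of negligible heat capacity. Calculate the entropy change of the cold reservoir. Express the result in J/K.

ΔS_cold = 96.6 J/K

The cold reservoir gains heat Q, so ΔS_cold = +Q/T_C = 56000/580 = 96.6 J/K.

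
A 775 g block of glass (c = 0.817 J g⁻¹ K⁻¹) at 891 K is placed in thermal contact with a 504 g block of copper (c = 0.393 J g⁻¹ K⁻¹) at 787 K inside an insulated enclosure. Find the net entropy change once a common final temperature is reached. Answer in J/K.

ΔS_total = 1.14 J/K

Energy balance: T_f = (m₁c₁T₁ + m₂c₂T₂)/(m₁c₁ + m₂c₂) = 866.22 K.
ΔS₁ = m₁c₁ ln(T_f/T₁) = 633.175 × ln(866.22/891) = -17.86 J/K.
ΔS₂ = m₂c₂ ln(T_f/T₂) = 198.072 × ln(866.22/787) = 19 J/K.
ΔS_total = -17.86 + 19 = 1.14 J/K.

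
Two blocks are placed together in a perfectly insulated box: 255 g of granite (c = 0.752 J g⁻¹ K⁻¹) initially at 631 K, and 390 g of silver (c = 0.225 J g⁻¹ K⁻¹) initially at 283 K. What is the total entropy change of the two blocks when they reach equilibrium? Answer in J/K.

Energy balance: T_f = (m₁c₁T₁ + m₂c₂T₂)/(m₁c₁ + m₂c₂) = 521.75 K.
ΔS₁ = m₁c₁ ln(T_f/T₁) = 191.76 × ln(521.75/631) = -36.46 J/K.
ΔS₂ = m₂c₂ ln(T_f/T₂) = 87.75 × ln(521.75/283) = 53.68 J/K.
ΔS_total = -36.46 + 53.68 = 17.2 J/K.

ΔS_total = 17.2 J/K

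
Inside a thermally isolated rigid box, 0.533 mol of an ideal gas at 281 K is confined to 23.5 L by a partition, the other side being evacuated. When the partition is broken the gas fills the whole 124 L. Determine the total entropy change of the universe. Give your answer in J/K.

No heat is exchanged and no work is done, so the ideal-gas temperature stays constant.
Entropy is a state function; using a reversible isothermal path, ΔS_gas = nR ln(V₂/V₁) = 0.533 × 8.314 × ln(124/23.5) = 7.37 J/K.
The insulated surroundings exchange no heat, so ΔS_surr = 0 and ΔS_universe = ΔS_gas.

ΔS_universe = 7.37 J/K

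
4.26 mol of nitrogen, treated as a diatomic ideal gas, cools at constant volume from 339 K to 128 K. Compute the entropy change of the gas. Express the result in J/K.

ΔS = -86.2 J/K

At constant volume, ΔS = nC_V ln(T₂/T₁) with C_V = 5R/2 = 20.79 J mol⁻¹ K⁻¹.
ΔS = 4.26 × 20.79 × ln(128/339) = -86.2 J/K.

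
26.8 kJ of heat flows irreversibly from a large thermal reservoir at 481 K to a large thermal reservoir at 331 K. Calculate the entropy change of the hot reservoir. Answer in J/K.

ΔS_hot = -55.7 J/K

The hot reservoir loses heat Q, so ΔS_hot = −Q/T_H = −26800/481 = -55.7 J/K.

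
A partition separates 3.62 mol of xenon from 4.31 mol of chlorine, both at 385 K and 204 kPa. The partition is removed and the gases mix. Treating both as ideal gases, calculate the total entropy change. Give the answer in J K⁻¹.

Mole fractions: x_A = 3.62/7.93 = 0.456, x_B = 0.544.
ΔS_mix = −R(n_A ln x_A + n_B ln x_B) = −8.314 × (3.62 ln 0.456 + 4.31 ln 0.544) = 45.4 J/K.

ΔS_mix = 45.4 J/K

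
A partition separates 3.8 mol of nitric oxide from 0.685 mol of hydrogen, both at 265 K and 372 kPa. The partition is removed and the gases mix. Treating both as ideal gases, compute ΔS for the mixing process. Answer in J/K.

Mole fractions: x_A = 3.8/4.48 = 0.847, x_B = 0.153.
ΔS_mix = −R(n_A ln x_A + n_B ln x_B) = −8.314 × (3.8 ln 0.847 + 0.685 ln 0.153) = 15.9 J/K.

ΔS_mix = 15.9 J/K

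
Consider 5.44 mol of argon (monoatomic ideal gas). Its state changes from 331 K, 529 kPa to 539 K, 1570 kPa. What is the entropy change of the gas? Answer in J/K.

ΔS = nC_p ln(T₂/T₁) − nR ln(P₂/P₁), with C_p = 5R/2 = 20.79 J mol⁻¹ K⁻¹ for a monoatomic ideal gas.
ΔS = 5.44 × [20.79 × ln(539/331) − 8.314 × ln(1570/529)] = 5.93 J/K.

ΔS = 5.93 J/K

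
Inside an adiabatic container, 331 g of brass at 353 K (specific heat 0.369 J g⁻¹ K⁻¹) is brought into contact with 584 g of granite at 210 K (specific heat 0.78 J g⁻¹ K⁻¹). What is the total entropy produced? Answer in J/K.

Energy balance: T_f = (m₁c₁T₁ + m₂c₂T₂)/(m₁c₁ + m₂c₂) = 240.24 K.
ΔS₁ = m₁c₁ ln(T_f/T₁) = 122.139 × ln(240.24/353) = -47 J/K.
ΔS₂ = m₂c₂ ln(T_f/T₂) = 455.52 × ln(240.24/210) = 61.27 J/K.
ΔS_total = -47 + 61.27 = 14.3 J/K.

ΔS_total = 14.3 J/K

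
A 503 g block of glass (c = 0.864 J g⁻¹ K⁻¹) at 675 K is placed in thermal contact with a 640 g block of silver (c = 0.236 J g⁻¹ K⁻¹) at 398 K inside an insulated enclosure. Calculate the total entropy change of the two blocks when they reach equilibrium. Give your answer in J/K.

Energy balance: T_f = (m₁c₁T₁ + m₂c₂T₂)/(m₁c₁ + m₂c₂) = 603.56 K.
ΔS₁ = m₁c₁ ln(T_f/T₁) = 434.592 × ln(603.56/675) = -48.62 J/K.
ΔS₂ = m₂c₂ ln(T_f/T₂) = 151.04 × ln(603.56/398) = 62.89 J/K.
ΔS_total = -48.62 + 62.89 = 14.3 J/K.

ΔS_total = 14.3 J/K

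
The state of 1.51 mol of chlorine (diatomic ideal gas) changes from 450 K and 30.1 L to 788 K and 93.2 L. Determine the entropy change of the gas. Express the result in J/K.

ΔS = 31.8 J/K

Entropy is a state function: ΔS = nC_V ln(T₂/T₁) + nR ln(V₂/V₁), with C_V = 5R/2 = 20.79 J mol⁻¹ K⁻¹ for a diatomic ideal gas.
ΔS = 1.51 × [20.79 × ln(788/450) + 8.314 × ln(93.2/30.1)] = 31.8 J/K.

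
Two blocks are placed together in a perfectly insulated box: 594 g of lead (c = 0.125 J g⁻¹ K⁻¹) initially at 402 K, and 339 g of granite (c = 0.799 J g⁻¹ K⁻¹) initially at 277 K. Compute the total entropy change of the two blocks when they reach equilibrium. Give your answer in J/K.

Energy balance: T_f = (m₁c₁T₁ + m₂c₂T₂)/(m₁c₁ + m₂c₂) = 303.89 K.
ΔS₁ = m₁c₁ ln(T_f/T₁) = 74.25 × ln(303.89/402) = -20.773 J/K.
ΔS₂ = m₂c₂ ln(T_f/T₂) = 270.861 × ln(303.89/277) = 25.098 J/K.
ΔS_total = -20.773 + 25.098 = 4.32 J/K.

ΔS_total = 4.32 J/K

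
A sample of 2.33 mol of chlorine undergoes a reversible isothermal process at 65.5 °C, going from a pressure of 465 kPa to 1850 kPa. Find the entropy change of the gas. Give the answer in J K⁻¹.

For an isothermal ideal gas ΔS_gas = nR ln(P₁/P₂) = 2.33 × 8.314 × ln(465/1850) = -26.8 J/K.

ΔS_gas = -26.8 J/K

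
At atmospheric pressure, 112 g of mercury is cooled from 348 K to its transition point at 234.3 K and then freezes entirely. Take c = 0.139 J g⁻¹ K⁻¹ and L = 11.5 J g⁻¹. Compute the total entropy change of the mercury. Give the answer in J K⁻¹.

ΔS = -11.7 J/K

Cooling step: ΔS₁ = m c ln(T_tr/T_i) = 112 × 0.139 × ln(234.3/348) = -6.159 J/K.
Phase change: ΔS₂ = −mL/T_tr = −112 × 11.5 / 234.3 = -5.497 J/K.
ΔS_total = (-6.159) + (-5.497) = -11.7 J/K.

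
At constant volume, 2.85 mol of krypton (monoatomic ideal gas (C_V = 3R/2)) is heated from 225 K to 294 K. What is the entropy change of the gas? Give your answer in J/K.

ΔS = 9.51 J/K

At constant volume, ΔS = nC_V ln(T₂/T₁) with C_V = 3R/2 = 12.47 J mol⁻¹ K⁻¹.
ΔS = 2.85 × 12.47 × ln(294/225) = 9.51 J/K.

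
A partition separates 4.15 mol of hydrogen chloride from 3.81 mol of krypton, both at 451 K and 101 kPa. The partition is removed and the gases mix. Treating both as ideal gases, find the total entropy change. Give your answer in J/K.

ΔS_mix = 45.8 J/K

Mole fractions: x_A = 4.15/7.96 = 0.521, x_B = 0.479.
ΔS_mix = −R(n_A ln x_A + n_B ln x_B) = −8.314 × (4.15 ln 0.521 + 3.81 ln 0.479) = 45.8 J/K.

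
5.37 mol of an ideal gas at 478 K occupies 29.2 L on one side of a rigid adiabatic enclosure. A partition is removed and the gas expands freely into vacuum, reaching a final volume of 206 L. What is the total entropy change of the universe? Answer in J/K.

For an ideal gas in free expansion Q = 0 and W = 0, so T is unchanged.
Entropy is a state function; using a reversible isothermal path, ΔS_gas = nR ln(V₂/V₁) = 5.37 × 8.314 × ln(206/29.2) = 87.2 J/K.
The insulated surroundings exchange no heat, so ΔS_surr = 0 and ΔS_universe = ΔS_gas.

ΔS_universe = 87.2 J/K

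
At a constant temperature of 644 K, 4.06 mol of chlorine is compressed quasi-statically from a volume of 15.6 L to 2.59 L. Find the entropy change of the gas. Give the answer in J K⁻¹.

ΔS_gas = -60.6 J/K

For an isothermal ideal gas ΔS_gas = nR ln(V₂/V₁) = 4.06 × 8.314 × ln(2.59/15.6) = -60.6 J/K.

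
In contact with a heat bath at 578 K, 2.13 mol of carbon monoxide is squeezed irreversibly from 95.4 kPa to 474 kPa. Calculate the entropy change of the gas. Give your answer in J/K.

ΔS_gas = -28.4 J/K

Entropy is a state function, so ΔS_gas depends only on the end states.
For an isothermal ideal gas ΔS_gas = nR ln(P₁/P₂) = 2.13 × 8.314 × ln(95.4/474) = -28.4 J/K.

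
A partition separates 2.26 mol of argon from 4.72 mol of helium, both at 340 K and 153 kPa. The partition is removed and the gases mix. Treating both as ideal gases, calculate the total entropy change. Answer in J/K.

ΔS_mix = 36.5 J/K

Mole fractions: x_A = 2.26/6.98 = 0.324, x_B = 0.676.
ΔS_mix = −R(n_A ln x_A + n_B ln x_B) = −8.314 × (2.26 ln 0.324 + 4.72 ln 0.676) = 36.5 J/K.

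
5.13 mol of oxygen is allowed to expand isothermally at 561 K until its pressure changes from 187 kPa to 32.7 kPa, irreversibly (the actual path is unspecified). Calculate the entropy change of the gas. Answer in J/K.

ΔS_gas = 74.4 J/K

Entropy is a state function, so ΔS_gas depends only on the end states.
For an isothermal ideal gas ΔS_gas = nR ln(P₁/P₂) = 5.13 × 8.314 × ln(187/32.7) = 74.4 J/K.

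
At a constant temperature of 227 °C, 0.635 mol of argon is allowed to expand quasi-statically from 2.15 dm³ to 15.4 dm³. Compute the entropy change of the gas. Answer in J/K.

For an isothermal ideal gas ΔS_gas = nR ln(V₂/V₁) = 0.635 × 8.314 × ln(15.4/2.15) = 10.4 J/K.

ΔS_gas = 10.4 J/K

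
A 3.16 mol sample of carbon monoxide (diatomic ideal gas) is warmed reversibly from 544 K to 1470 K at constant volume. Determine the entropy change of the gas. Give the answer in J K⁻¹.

ΔS = 65.3 J/K

At constant volume, ΔS = nC_V ln(T₂/T₁) with C_V = 5R/2 = 20.79 J mol⁻¹ K⁻¹.
ΔS = 3.16 × 20.79 × ln(1470/544) = 65.3 J/K.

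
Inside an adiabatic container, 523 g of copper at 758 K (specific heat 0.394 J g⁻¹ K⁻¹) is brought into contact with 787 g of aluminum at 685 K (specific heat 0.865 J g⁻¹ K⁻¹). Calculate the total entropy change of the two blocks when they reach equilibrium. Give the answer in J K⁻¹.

Energy balance: T_f = (m₁c₁T₁ + m₂c₂T₂)/(m₁c₁ + m₂c₂) = 701.96 K.
ΔS₁ = m₁c₁ ln(T_f/T₁) = 206.062 × ln(701.96/758) = -15.826 J/K.
ΔS₂ = m₂c₂ ln(T_f/T₂) = 680.755 × ln(701.96/685) = 16.652 J/K.
ΔS_total = -15.826 + 16.652 = 0.826 J/K.

ΔS_total = 0.826 J/K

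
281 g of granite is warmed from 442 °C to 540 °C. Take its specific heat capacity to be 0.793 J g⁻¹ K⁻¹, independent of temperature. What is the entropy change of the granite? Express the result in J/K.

ΔS = 28.6 J/K

In kelvin: T₁ = 715.15 K, T₂ = 813.15 K. ΔS = ∫dQ_rev/T = m c ln(T₂/T₁) = 281 × 0.793 × ln(813.15/715.15) = 28.6 J/K.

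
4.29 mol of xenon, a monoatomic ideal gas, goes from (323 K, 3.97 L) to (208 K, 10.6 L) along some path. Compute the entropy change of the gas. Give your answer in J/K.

ΔS = 11.5 J/K

Entropy is a state function: ΔS = nC_V ln(T₂/T₁) + nR ln(V₂/V₁), with C_V = 3R/2 = 12.47 J mol⁻¹ K⁻¹ for a monoatomic ideal gas.
ΔS = 4.29 × [12.47 × ln(208/323) + 8.314 × ln(10.6/3.97)] = 11.5 J/K.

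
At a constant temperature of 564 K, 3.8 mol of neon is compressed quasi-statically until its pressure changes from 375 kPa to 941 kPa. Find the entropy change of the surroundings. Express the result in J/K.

For an isothermal ideal gas ΔS_gas = nR ln(P₁/P₂) = 3.8 × 8.314 × ln(375/941) = -29.1 J/K.
The process is reversible, so ΔS_surr = −ΔS_gas = 29.1 J/K and ΔS_universe = 0.

ΔS_surr = 29.1 J/K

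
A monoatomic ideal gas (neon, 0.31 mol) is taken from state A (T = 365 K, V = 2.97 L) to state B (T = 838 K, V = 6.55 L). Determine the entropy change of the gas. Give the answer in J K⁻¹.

ΔS = 5.25 J/K

Entropy is a state function: ΔS = nC_V ln(T₂/T₁) + nR ln(V₂/V₁), with C_V = 3R/2 = 12.47 J mol⁻¹ K⁻¹ for a monoatomic ideal gas.
ΔS = 0.31 × [12.47 × ln(838/365) + 8.314 × ln(6.55/2.97)] = 5.25 J/K.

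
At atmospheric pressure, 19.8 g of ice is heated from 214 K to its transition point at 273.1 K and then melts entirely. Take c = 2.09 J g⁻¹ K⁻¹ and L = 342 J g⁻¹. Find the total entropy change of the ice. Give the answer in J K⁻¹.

Warming step: ΔS₁ = m c ln(T_tr/T_i) = 19.8 × 2.09 × ln(273.1/214) = 10.09 J/K.
Phase change: ΔS₂ = +mL/T_tr = 19.8 × 342 / 273.1 = 24.8 J/K.
ΔS_total = (10.09) + (24.8) = 34.9 J/K.

ΔS = 34.9 J/K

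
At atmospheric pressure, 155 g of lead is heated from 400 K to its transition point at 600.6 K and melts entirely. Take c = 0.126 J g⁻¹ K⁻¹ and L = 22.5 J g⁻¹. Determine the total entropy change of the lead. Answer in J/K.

ΔS = 13.7 J/K

Warming step: ΔS₁ = m c ln(T_tr/T_i) = 155 × 0.126 × ln(600.6/400) = 7.938 J/K.
Phase change: ΔS₂ = +mL/T_tr = 155 × 22.5 / 600.6 = 5.807 J/K.
ΔS_total = (7.938) + (5.807) = 13.7 J/K.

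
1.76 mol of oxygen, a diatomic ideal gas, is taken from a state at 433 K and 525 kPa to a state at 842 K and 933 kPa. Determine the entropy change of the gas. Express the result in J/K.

ΔS = 25.6 J/K

ΔS = nC_p ln(T₂/T₁) − nR ln(P₂/P₁), with C_p = 7R/2 = 29.1 J mol⁻¹ K⁻¹ for a diatomic ideal gas.
ΔS = 1.76 × [29.1 × ln(842/433) − 8.314 × ln(933/525)] = 25.6 J/K.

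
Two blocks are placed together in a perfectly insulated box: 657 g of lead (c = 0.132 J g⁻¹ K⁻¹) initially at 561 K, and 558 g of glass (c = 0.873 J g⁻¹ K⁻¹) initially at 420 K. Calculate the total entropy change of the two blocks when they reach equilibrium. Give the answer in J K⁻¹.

ΔS_total = 3.3 J/K

Energy balance: T_f = (m₁c₁T₁ + m₂c₂T₂)/(m₁c₁ + m₂c₂) = 441.31 K.
ΔS₁ = m₁c₁ ln(T_f/T₁) = 86.724 × ln(441.31/561) = -20.81 J/K.
ΔS₂ = m₂c₂ ln(T_f/T₂) = 487.134 × ln(441.31/420) = 24.11 J/K.
ΔS_total = -20.81 + 24.11 = 3.3 J/K.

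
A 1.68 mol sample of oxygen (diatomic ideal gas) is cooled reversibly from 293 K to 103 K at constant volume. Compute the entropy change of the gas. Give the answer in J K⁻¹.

At constant volume, ΔS = nC_V ln(T₂/T₁) with C_V = 5R/2 = 20.79 J mol⁻¹ K⁻¹.
ΔS = 1.68 × 20.79 × ln(103/293) = -36.5 J/K.

ΔS = -36.5 J/K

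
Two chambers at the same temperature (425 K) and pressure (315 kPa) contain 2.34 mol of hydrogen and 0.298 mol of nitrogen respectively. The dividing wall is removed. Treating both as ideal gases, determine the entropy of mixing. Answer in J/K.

Mole fractions: x_A = 2.34/2.64 = 0.887, x_B = 0.113.
ΔS_mix = −R(n_A ln x_A + n_B ln x_B) = −8.314 × (2.34 ln 0.887 + 0.298 ln 0.113) = 7.73 J/K.

ΔS_mix = 7.73 J/K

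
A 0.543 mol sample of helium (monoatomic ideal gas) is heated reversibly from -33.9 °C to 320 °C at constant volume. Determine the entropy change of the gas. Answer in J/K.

ΔS = 6.15 J/K

In kelvin: T₁ = 239.25 K, T₂ = 593.15 K. At constant volume, ΔS = nC_V ln(T₂/T₁) with C_V = 3R/2 = 12.47 J mol⁻¹ K⁻¹.
ΔS = 0.543 × 12.47 × ln(593.15/239.25) = 6.15 J/K.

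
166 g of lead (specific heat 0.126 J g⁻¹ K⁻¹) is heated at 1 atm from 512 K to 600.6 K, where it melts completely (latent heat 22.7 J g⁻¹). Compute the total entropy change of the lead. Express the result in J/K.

ΔS = 9.61 J/K

Warming step: ΔS₁ = m c ln(T_tr/T_i) = 166 × 0.126 × ln(600.6/512) = 3.338 J/K.
Phase change: ΔS₂ = +mL/T_tr = 166 × 22.7 / 600.6 = 6.274 J/K.
ΔS_total = (3.338) + (6.274) = 9.61 J/K.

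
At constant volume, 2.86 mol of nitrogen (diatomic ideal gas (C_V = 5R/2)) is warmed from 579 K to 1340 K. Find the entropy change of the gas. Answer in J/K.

At constant volume, ΔS = nC_V ln(T₂/T₁) with C_V = 5R/2 = 20.79 J mol⁻¹ K⁻¹.
ΔS = 2.86 × 20.79 × ln(1340/579) = 49.9 J/K.

ΔS = 49.9 J/K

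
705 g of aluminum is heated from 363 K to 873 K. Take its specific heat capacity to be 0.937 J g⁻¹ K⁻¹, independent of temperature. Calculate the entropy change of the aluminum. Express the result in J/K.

ΔS = ∫dQ_rev/T = m c ln(T₂/T₁) = 705 × 0.937 × ln(873/363) = 580 J/K.

ΔS = 580 J/K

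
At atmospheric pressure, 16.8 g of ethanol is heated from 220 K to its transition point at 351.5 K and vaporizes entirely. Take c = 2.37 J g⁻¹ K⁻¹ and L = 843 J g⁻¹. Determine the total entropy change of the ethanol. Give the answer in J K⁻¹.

Warming step: ΔS₁ = m c ln(T_tr/T_i) = 16.8 × 2.37 × ln(351.5/220) = 18.657 J/K.
Phase change: ΔS₂ = +mL/T_tr = 16.8 × 843 / 351.5 = 40.291 J/K.
ΔS_total = (18.657) + (40.291) = 58.9 J/K.

ΔS = 58.9 J/K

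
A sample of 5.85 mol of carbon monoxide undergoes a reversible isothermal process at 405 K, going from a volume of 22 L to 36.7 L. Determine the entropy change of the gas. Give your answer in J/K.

For an isothermal ideal gas ΔS_gas = nR ln(V₂/V₁) = 5.85 × 8.314 × ln(36.7/22) = 24.9 J/K.

ΔS_gas = 24.9 J/K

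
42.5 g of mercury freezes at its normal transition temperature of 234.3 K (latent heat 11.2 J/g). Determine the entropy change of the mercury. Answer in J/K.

Heat released by the substance: Q = −mL = −42.5 × 11.2 = −476 J.
At constant T, ΔS = Q_rev/T = −476 / 234.3 = -2.03 J/K.

ΔS = -2.03 J/K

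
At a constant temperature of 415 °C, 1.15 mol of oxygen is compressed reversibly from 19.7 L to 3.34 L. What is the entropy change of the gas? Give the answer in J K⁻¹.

ΔS_gas = -17 J/K

For an isothermal ideal gas ΔS_gas = nR ln(V₂/V₁) = 1.15 × 8.314 × ln(3.34/19.7) = -17 J/K.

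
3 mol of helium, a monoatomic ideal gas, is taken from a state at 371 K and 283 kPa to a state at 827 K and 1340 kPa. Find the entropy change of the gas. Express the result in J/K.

ΔS = 11.2 J/K

ΔS = nC_p ln(T₂/T₁) − nR ln(P₂/P₁), with C_p = 5R/2 = 20.79 J mol⁻¹ K⁻¹ for a monoatomic ideal gas.
ΔS = 3 × [20.79 × ln(827/371) − 8.314 × ln(1340/283)] = 11.2 J/K.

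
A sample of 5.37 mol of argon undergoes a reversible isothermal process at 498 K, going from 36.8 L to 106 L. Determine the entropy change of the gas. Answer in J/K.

For an isothermal ideal gas ΔS_gas = nR ln(V₂/V₁) = 5.37 × 8.314 × ln(106/36.8) = 47.2 J/K.

ΔS_gas = 47.2 J/K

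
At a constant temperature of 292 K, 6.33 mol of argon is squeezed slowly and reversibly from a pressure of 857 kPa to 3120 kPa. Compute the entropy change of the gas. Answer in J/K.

For an isothermal ideal gas ΔS_gas = nR ln(P₁/P₂) = 6.33 × 8.314 × ln(857/3120) = -68 J/K.

ΔS_gas = -68 J/K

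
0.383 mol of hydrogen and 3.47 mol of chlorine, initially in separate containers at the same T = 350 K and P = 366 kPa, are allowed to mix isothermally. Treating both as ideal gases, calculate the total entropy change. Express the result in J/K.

Mole fractions: x_A = 0.383/3.85 = 0.0994, x_B = 0.901.
ΔS_mix = −R(n_A ln x_A + n_B ln x_B) = −8.314 × (0.383 ln 0.0994 + 3.47 ln 0.901) = 10.4 J/K.

ΔS_mix = 10.4 J/K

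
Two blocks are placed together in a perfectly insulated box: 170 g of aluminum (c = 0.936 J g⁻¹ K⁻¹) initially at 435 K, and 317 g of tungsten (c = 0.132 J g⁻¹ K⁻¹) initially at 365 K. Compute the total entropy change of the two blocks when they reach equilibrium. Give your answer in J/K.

Energy balance: T_f = (m₁c₁T₁ + m₂c₂T₂)/(m₁c₁ + m₂c₂) = 420.42 K.
ΔS₁ = m₁c₁ ln(T_f/T₁) = 159.12 × ln(420.42/435) = -5.42285 J/K.
ΔS₂ = m₂c₂ ln(T_f/T₂) = 41.844 × ln(420.42/365) = 5.91542 J/K.
ΔS_total = -5.42285 + 5.91542 = 0.493 J/K.

ΔS_total = 0.493 J/K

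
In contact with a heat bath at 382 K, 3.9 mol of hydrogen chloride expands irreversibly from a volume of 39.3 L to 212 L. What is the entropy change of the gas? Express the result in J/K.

Entropy is a state function, so ΔS_gas depends only on the end states.
For an isothermal ideal gas ΔS_gas = nR ln(V₂/V₁) = 3.9 × 8.314 × ln(212/39.3) = 54.6 J/K.

ΔS_gas = 54.6 J/K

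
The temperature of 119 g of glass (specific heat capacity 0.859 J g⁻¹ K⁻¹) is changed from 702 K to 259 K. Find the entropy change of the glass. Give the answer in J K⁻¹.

ΔS = -102 J/K

ΔS = ∫dQ_rev/T = m c ln(T₂/T₁) = 119 × 0.859 × ln(259/702) = -102 J/K.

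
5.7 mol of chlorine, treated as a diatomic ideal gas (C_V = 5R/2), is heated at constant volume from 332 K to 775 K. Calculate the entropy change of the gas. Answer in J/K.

ΔS = 100 J/K

At constant volume, ΔS = nC_V ln(T₂/T₁) with C_V = 5R/2 = 20.79 J mol⁻¹ K⁻¹.
ΔS = 5.7 × 20.79 × ln(775/332) = 100 J/K.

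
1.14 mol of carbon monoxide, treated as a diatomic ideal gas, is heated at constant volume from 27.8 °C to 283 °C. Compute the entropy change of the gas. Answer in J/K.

In kelvin: T₁ = 300.95 K, T₂ = 556.15 K. At constant volume, ΔS = nC_V ln(T₂/T₁) with C_V = 5R/2 = 20.79 J mol⁻¹ K⁻¹.
ΔS = 1.14 × 20.79 × ln(556.15/300.95) = 14.6 J/K.

ΔS = 14.6 J/K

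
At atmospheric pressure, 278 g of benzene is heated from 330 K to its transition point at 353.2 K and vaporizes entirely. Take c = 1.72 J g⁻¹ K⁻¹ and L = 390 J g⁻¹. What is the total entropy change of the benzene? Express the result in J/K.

Warming step: ΔS₁ = m c ln(T_tr/T_i) = 278 × 1.72 × ln(353.2/330) = 32.49 J/K.
Phase change: ΔS₂ = +mL/T_tr = 278 × 390 / 353.2 = 307 J/K.
ΔS_total = (32.49) + (307) = 339 J/K.

ΔS = 339 J/K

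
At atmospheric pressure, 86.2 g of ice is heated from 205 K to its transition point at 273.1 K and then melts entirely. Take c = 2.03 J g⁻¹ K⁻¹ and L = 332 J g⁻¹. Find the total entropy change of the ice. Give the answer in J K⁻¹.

ΔS = 155 J/K

Warming step: ΔS₁ = m c ln(T_tr/T_i) = 86.2 × 2.03 × ln(273.1/205) = 50.19 J/K.
Phase change: ΔS₂ = +mL/T_tr = 86.2 × 332 / 273.1 = 104.8 J/K.
ΔS_total = (50.19) + (104.8) = 155 J/K.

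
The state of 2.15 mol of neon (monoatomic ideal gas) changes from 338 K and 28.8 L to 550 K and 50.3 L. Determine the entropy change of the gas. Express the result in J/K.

ΔS = 23 J/K

Entropy is a state function: ΔS = nC_V ln(T₂/T₁) + nR ln(V₂/V₁), with C_V = 3R/2 = 12.47 J mol⁻¹ K⁻¹ for a monoatomic ideal gas.
ΔS = 2.15 × [12.47 × ln(550/338) + 8.314 × ln(50.3/28.8)] = 23 J/K.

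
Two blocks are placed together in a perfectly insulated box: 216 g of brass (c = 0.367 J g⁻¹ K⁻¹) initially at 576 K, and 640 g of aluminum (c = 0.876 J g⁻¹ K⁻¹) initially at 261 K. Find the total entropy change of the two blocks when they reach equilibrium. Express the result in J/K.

ΔS_total = 26.4 J/K

Energy balance: T_f = (m₁c₁T₁ + m₂c₂T₂)/(m₁c₁ + m₂c₂) = 300.02 K.
ΔS₁ = m₁c₁ ln(T_f/T₁) = 79.272 × ln(300.02/576) = -51.71 J/K.
ΔS₂ = m₂c₂ ln(T_f/T₂) = 560.64 × ln(300.02/261) = 78.12 J/K.
ΔS_total = -51.71 + 78.12 = 26.4 J/K.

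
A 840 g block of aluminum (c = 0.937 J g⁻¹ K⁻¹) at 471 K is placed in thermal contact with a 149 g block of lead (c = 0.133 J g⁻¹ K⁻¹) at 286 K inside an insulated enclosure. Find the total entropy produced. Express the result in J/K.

Energy balance: T_f = (m₁c₁T₁ + m₂c₂T₂)/(m₁c₁ + m₂c₂) = 466.46 K.
ΔS₁ = m₁c₁ ln(T_f/T₁) = 787.08 × ln(466.46/471) = -7.6294 J/K.
ΔS₂ = m₂c₂ ln(T_f/T₂) = 19.817 × ln(466.46/286) = 9.6939 J/K.
ΔS_total = -7.6294 + 9.6939 = 2.06 J/K.

ΔS_total = 2.06 J/K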